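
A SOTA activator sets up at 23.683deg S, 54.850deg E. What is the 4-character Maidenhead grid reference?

LG76

Offset from 180°W / 90°S: lon 234.85°, lat 66.32°.
Field: 234.85/20 → 11 → L, 66.32/10 → 6 → G; chars LG.
Square: 14.85/2 → 7, 6.32/1 → 6; chars 76.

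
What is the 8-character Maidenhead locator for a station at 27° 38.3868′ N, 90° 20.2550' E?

NL57ep03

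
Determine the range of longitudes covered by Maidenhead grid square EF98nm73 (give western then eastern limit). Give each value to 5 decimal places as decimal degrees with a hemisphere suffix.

Field E=4, F=5: +4·20° lon, +5·10° lat → SW at lon -100°, lat -40°.
Square 9, 8: +9·2° lon, +8·1° lat → SW at lon -82°, lat -32°.
Subsquare n=13, m=12: +13·0.0833333° lon, +12·0.0416667° lat → SW at lon -80.9167°, lat -31.5°.
Extended square 7, 3: +7·0.00833333° lon, +3·0.00416667° lat → SW at lon -80.8583°, lat -31.4875°.
Cell spans 0.00833333° lon × 0.00416667° lat.
west 80.85833° W, east 80.85000° W.

80.85833° W, 80.85000° W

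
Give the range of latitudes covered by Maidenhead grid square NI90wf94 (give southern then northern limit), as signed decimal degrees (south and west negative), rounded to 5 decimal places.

Field N=13, I=8: +13·20° lon, +8·10° lat → SW at lon 80°, lat -10°.
Square 9, 0: +9·2° lon, +0·1° lat → SW at lon 98°, lat -10°.
Subsquare w=22, f=5: +22·0.0833333° lon, +5·0.0416667° lat → SW at lon 99.8333°, lat -9.79167°.
Extended square 9, 4: +9·0.00833333° lon, +4·0.00416667° lat → SW at lon 99.9083°, lat -9.775°.
Cell spans 0.00833333° lon × 0.00416667° lat.
south -9.77500, north -9.77083.

-9.77500, -9.77083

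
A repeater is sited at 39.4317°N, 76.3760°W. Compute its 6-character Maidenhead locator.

Add 180° to longitude and 90° to latitude: 103.6240, 129.4317.
Field: 103.6240/20 → 5 → F, 129.4317/10 → 12 → M; chars FM.
Square: 3.6240/2 → 1, 9.4317/1 → 9; chars 19.
Subsquare: 1.6240/0.0833333 → 19 → t, 0.4317/0.0416667 → 10 → k; chars tk.

FM19tk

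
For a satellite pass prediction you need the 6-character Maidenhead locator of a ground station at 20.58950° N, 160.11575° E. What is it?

RL00bo

Add 180° to longitude and 90° to latitude: 340.1157, 110.5895.
Field: 340.1157/20 → 17 → R, 110.5895/10 → 11 → L; chars RL.
Square: 0.1157/2 → 0, 0.5895/1 → 0; chars 00.
Subsquare: 0.1157/0.0833333 → 1 → b, 0.5895/0.0416667 → 14 → o; chars bo.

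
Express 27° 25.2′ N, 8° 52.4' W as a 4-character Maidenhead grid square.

IL57

Add 180° to longitude and 90° to latitude: 171.13, 117.42.
Field: 171.13/20 → 8 → I, 117.42/10 → 11 → L; chars IL.
Square: 11.13/2 → 5, 7.42/1 → 7; chars 57.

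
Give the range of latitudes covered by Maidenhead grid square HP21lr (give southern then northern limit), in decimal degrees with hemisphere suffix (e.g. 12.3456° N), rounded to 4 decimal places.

61.7083° N, 61.7500° N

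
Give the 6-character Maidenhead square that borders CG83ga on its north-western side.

CG83fb

Longitude subsquare g = 6; −1 → 5 = f.
Latitude subsquare a = 0; +1 → 1 = b.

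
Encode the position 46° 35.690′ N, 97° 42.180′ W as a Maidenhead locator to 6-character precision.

Shift to the Maidenhead origin (180°W, 90°S): lon 82.2970, lat 136.5948.
Field (20°×10°, letters A–R): lon ⌊82.2970/20⌋ = 4 → E; lat ⌊136.5948/10⌋ = 13 → N.
Square (2°×1°, digits 0–9): lon ⌊2.2970/2⌋ = 1; lat ⌊6.5948/1⌋ = 6.
Subsquare (5′×2.5′, letters a–x): lon ⌊0.2970/0.0833333⌋ = 3 → d; lat ⌊0.5948/0.0416667⌋ = 14 → o.

EN16do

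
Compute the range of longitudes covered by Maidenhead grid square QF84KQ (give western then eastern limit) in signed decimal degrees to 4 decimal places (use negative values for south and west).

Field Q=16, F=5: +16·20° lon, +5·10° lat → SW at lon 140°, lat -40°.
Square 8, 4: +8·2° lon, +4·1° lat → SW at lon 156°, lat -36°.
Subsquare k=10, q=16: +10·0.0833333° lon, +16·0.0416667° lat → SW at lon 156.833°, lat -35.3333°.
Cell spans 0.0833333° lon × 0.0416667° lat.
west 156.8333, east 156.9167.

156.8333, 156.9167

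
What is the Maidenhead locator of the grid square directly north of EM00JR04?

Latitude extended square 4; +1 → 5.
The longitude characters are unchanged.

EM00jr05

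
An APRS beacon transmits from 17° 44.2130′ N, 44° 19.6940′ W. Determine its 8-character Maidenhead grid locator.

GK77ur06

Shift to the Maidenhead origin (180°W, 90°S): lon 135.67177, lat 107.73688.
Field: lon ⌊135.67177/20⌋ = 6 → G; lat ⌊107.73688/10⌋ = 10 → K.
Square: lon ⌊15.67177/2⌋ = 7; lat ⌊7.73688/1⌋ = 7.
Subsquare: lon ⌊1.67177/0.0833333⌋ = 20 → u; lat ⌊0.73688/0.0416667⌋ = 17 → r.
Extended square: lon ⌊0.00510/0.00833333⌋ = 0; lat ⌊0.02855/0.00416667⌋ = 6.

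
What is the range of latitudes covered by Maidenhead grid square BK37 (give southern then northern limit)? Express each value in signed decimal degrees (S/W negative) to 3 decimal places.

Field B=1, K=10: +1·20° lon, +10·10° lat → SW at lon -160°, lat 10°.
Square 3, 7: +3·2° lon, +7·1° lat → SW at lon -154°, lat 17°.
Cell spans 2° lon × 1° lat.
south 17.000, north 18.000.

17.000, 18.000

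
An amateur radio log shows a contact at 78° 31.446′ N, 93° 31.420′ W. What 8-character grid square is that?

EQ38fm75

Shift to the Maidenhead origin (180°W, 90°S): lon 86.47633, lat 168.52410.
Field: 86.47633/20 → 4 → E, 168.52410/10 → 16 → Q; chars EQ.
Square: 6.47633/2 → 3, 8.52410/1 → 8; chars 38.
Subsquare: 0.47633/0.0833333 → 5 → f, 0.52410/0.0416667 → 12 → m; chars fm.
Extended square: 0.05967/0.00833333 → 7, 0.02410/0.00416667 → 5; chars 75.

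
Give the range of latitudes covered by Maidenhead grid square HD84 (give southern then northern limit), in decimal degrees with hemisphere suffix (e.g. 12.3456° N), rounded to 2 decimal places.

56.00° S, 55.00° S

Field H=7, D=3: +7·20° lon, +3·10° lat → SW at lon -40°, lat -60°.
Square 8, 4: +8·2° lon, +4·1° lat → SW at lon -24°, lat -56°.
Cell spans 2° lon × 1° lat.
south 56.00° S, north 55.00° S.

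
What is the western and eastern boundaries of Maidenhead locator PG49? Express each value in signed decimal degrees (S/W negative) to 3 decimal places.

128.000, 130.000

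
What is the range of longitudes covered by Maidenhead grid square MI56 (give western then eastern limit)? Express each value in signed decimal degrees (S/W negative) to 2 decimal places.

70.00, 72.00

Field M=12, I=8: +12·20° lon, +8·10° lat → SW at lon 60°, lat -10°.
Square 5, 6: +5·2° lon, +6·1° lat → SW at lon 70°, lat -4°.
Cell spans 2° lon × 1° lat.
west 70.00, east 72.00.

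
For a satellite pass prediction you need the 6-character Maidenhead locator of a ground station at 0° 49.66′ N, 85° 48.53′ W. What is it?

Offset from 180°W / 90°S: lon 94.1912°, lat 90.8277°.
Field (20°×10°, letters A–R): lon ⌊94.1912/20⌋ = 4 → E; lat ⌊90.8277/10⌋ = 9 → J.
Square (2°×1°, digits 0–9): lon ⌊14.1912/2⌋ = 7; lat ⌊0.8277/1⌋ = 0.
Subsquare (5′×2.5′, letters a–x): lon ⌊0.1912/0.0833333⌋ = 2 → c; lat ⌊0.8277/0.0416667⌋ = 19 → t.

EJ70ct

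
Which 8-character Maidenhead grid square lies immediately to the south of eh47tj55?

EH47tj54

Latitude extended square 5; −1 → 4.
The longitude characters are unchanged.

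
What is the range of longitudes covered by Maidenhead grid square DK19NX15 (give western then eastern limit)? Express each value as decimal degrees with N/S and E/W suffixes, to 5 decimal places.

Field D=3, K=10: +3·20° lon, +10·10° lat → SW at lon -120°, lat 10°.
Square 1, 9: +1·2° lon, +9·1° lat → SW at lon -118°, lat 19°.
Subsquare n=13, x=23: +13·0.0833333° lon, +23·0.0416667° lat → SW at lon -116.917°, lat 19.9583°.
Extended square 1, 5: +1·0.00833333° lon, +5·0.00416667° lat → SW at lon -116.908°, lat 19.9792°.
Cell spans 0.00833333° lon × 0.00416667° lat.
west 116.90833° W, east 116.90000° W.

116.90833° W, 116.90000° W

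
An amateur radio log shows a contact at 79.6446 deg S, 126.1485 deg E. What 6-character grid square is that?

PB30bi

Offset from 180°W / 90°S: lon 306.1485°, lat 10.3554°.
Field: 306.1485/20 → 15 → P, 10.3554/10 → 1 → B; chars PB.
Square: 6.1485/2 → 3, 0.3554/1 → 0; chars 30.
Subsquare: 0.1485/0.0833333 → 1 → b, 0.3554/0.0416667 → 8 → i; chars bi.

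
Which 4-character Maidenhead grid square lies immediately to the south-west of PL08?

Longitude square 0; −1 → -1, wraps to 9, carry into field.
Longitude field P = 15; −1 → 14 = O.
Latitude square 8; −1 → 7.

OL97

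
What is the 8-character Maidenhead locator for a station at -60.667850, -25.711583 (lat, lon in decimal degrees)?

HC79dh49

Shift to the Maidenhead origin (180°W, 90°S): lon 154.28842, lat 29.33215.
Field (20°×10°, letters A–R): lon ⌊154.28842/20⌋ = 7 → H; lat ⌊29.33215/10⌋ = 2 → C.
Square (2°×1°, digits 0–9): lon ⌊14.28842/2⌋ = 7; lat ⌊9.33215/1⌋ = 9.
Subsquare (5′×2.5′, letters a–x): lon ⌊0.28842/0.0833333⌋ = 3 → d; lat ⌊0.33215/0.0416667⌋ = 7 → h.
Extended square (30″×15″, digits 0–9): lon ⌊0.03842/0.00833333⌋ = 4; lat ⌊0.04048/0.00416667⌋ = 9.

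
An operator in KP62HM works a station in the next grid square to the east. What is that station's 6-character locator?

Longitude subsquare h = 7; +1 → 8 = i.
The latitude characters are unchanged.

KP62im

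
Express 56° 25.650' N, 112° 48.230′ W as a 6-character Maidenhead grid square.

DO36ok

Offset from 180°W / 90°S: lon 67.1962°, lat 146.4275°.
Field: lon ⌊67.1962/20⌋ = 3 → D; lat ⌊146.4275/10⌋ = 14 → O.
Square: lon ⌊7.1962/2⌋ = 3; lat ⌊6.4275/1⌋ = 6.
Subsquare: lon ⌊1.1962/0.0833333⌋ = 14 → o; lat ⌊0.4275/0.0416667⌋ = 10 → k.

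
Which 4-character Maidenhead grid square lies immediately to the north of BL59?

BM50

Latitude square 9; +1 → 10, wraps to 0, carry into field.
Latitude field L = 11; +1 → 12 = M.
The longitude characters are unchanged.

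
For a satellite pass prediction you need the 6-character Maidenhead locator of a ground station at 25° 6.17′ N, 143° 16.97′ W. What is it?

BL85ic

Shift to the Maidenhead origin (180°W, 90°S): lon 36.7172, lat 115.1028.
Field (20°×10°, letters A–R): lon ⌊36.7172/20⌋ = 1 → B; lat ⌊115.1028/10⌋ = 11 → L.
Square (2°×1°, digits 0–9): lon ⌊16.7172/2⌋ = 8; lat ⌊5.1028/1⌋ = 5.
Subsquare (5′×2.5′, letters a–x): lon ⌊0.7172/0.0833333⌋ = 8 → i; lat ⌊0.1028/0.0416667⌋ = 2 → c.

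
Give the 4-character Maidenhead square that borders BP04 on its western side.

Longitude square 0; −1 → -1, wraps to 9, carry into field.
Longitude field B = 1; −1 → 0 = A.
The latitude characters are unchanged.

AP94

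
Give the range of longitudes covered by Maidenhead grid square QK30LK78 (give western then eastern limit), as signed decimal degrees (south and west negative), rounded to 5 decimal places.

Field Q=16, K=10: +16·20° lon, +10·10° lat → SW at lon 140°, lat 10°.
Square 3, 0: +3·2° lon, +0·1° lat → SW at lon 146°, lat 10°.
Subsquare l=11, k=10: +11·0.0833333° lon, +10·0.0416667° lat → SW at lon 146.917°, lat 10.4167°.
Extended square 7, 8: +7·0.00833333° lon, +8·0.00416667° lat → SW at lon 146.975°, lat 10.45°.
Cell spans 0.00833333° lon × 0.00416667° lat.
west 146.97500, east 146.98333.

146.97500, 146.98333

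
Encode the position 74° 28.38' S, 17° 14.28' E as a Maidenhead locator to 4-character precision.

Offset from 180°W / 90°S: lon 197.24°, lat 15.53°.
Field (20°×10°, letters A–R): 197.24/20 → 9 → J, 15.53/10 → 1 → B; chars JB.
Square (2°×1°, digits 0–9): 17.24/2 → 8, 5.53/1 → 5; chars 85.

JB85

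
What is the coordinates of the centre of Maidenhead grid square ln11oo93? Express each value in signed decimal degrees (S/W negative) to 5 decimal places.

41.59792, 43.24583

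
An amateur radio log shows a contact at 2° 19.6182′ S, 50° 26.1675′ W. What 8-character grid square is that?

GI47sq71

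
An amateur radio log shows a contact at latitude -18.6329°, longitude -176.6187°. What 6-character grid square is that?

AH11qi

Offset from 180°W / 90°S: lon 3.3813°, lat 71.3671°.
Field: 3.3813/20 → 0 → A, 71.3671/10 → 7 → H; chars AH.
Square: 3.3813/2 → 1, 1.3671/1 → 1; chars 11.
Subsquare: 1.3813/0.0833333 → 16 → q, 0.3671/0.0416667 → 8 → i; chars qi.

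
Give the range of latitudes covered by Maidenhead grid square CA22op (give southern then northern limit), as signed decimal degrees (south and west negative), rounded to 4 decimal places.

-87.3750, -87.3333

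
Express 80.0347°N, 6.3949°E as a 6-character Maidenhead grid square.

JR30ea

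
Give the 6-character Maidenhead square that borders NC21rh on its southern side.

Latitude subsquare h = 7; −1 → 6 = g.
The longitude characters are unchanged.

NC21rg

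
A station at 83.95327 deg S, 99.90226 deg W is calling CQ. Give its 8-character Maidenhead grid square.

EA06bb11

Shift to the Maidenhead origin (180°W, 90°S): lon 80.09774, lat 6.04673.
Field (20°×10°, letters A–R): lon ⌊80.09774/20⌋ = 4 → E; lat ⌊6.04673/10⌋ = 0 → A.
Square (2°×1°, digits 0–9): lon ⌊0.09774/2⌋ = 0; lat ⌊6.04673/1⌋ = 6.
Subsquare (5′×2.5′, letters a–x): lon ⌊0.09774/0.0833333⌋ = 1 → b; lat ⌊0.04673/0.0416667⌋ = 1 → b.
Extended square (30″×15″, digits 0–9): lon ⌊0.01441/0.00833333⌋ = 1; lat ⌊0.00506/0.00416667⌋ = 1.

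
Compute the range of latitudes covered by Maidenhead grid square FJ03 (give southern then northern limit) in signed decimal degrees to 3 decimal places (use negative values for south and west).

3.000, 4.000

Field F=5, J=9: +5·20° lon, +9·10° lat → SW at lon -80°, lat 0°.
Square 0, 3: +0·2° lon, +3·1° lat → SW at lon -80°, lat 3°.
Cell spans 2° lon × 1° lat.
south 3.000, north 4.000.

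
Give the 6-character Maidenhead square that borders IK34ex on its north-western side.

Longitude subsquare e = 4; −1 → 3 = d.
Latitude subsquare x = 23; +1 → 24, wraps to 0 = a, carry into square.
Latitude square 4; +1 → 5.

IK35da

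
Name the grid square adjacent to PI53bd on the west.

PI53ad

Longitude subsquare b = 1; −1 → 0 = a.
The latitude characters are unchanged.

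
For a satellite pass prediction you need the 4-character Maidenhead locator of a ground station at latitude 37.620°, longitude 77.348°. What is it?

MM87

Offset from 180°W / 90°S: lon 257.35°, lat 127.62°.
Field: lon ⌊257.35/20⌋ = 12 → M; lat ⌊127.62/10⌋ = 12 → M.
Square: lon ⌊17.35/2⌋ = 8; lat ⌊7.62/1⌋ = 7.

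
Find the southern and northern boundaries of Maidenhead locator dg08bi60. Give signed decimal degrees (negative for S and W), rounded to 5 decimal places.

Field D=3, G=6: +3·20° lon, +6·10° lat → SW at lon -120°, lat -30°.
Square 0, 8: +0·2° lon, +8·1° lat → SW at lon -120°, lat -22°.
Subsquare b=1, i=8: +1·0.0833333° lon, +8·0.0416667° lat → SW at lon -119.917°, lat -21.6667°.
Extended square 6, 0: +6·0.00833333° lon, +0·0.00416667° lat → SW at lon -119.867°, lat -21.6667°.
Cell spans 0.00833333° lon × 0.00416667° lat.
south -21.66667, north -21.66250.

-21.66667, -21.66250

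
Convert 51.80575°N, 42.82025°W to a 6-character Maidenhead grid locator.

Add 180° to longitude and 90° to latitude: 137.1798, 141.8057.
Field (20°×10°, letters A–R): 137.1798/20 → 6 → G, 141.8057/10 → 14 → O; chars GO.
Square (2°×1°, digits 0–9): 17.1798/2 → 8, 1.8057/1 → 1; chars 81.
Subsquare (5′×2.5′, letters a–x): 1.1798/0.0833333 → 14 → o, 0.8057/0.0416667 → 19 → t; chars ot.

GO81ot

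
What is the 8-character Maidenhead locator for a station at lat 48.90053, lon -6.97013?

IN68mv36

Add 180° to longitude and 90° to latitude: 173.02987, 138.90053.
Field: lon ⌊173.02987/20⌋ = 8 → I; lat ⌊138.90053/10⌋ = 13 → N.
Square: lon ⌊13.02987/2⌋ = 6; lat ⌊8.90053/1⌋ = 8.
Subsquare: lon ⌊1.02987/0.0833333⌋ = 12 → m; lat ⌊0.90053/0.0416667⌋ = 21 → v.
Extended square: lon ⌊0.02987/0.00833333⌋ = 3; lat ⌊0.02553/0.00416667⌋ = 6.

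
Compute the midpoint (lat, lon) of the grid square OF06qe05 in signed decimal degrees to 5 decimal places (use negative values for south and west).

-33.81042, 101.33750

Field O=14, F=5: +14·20° lon, +5·10° lat → SW at lon 100°, lat -40°.
Square 0, 6: +0·2° lon, +6·1° lat → SW at lon 100°, lat -34°.
Subsquare q=16, e=4: +16·0.0833333° lon, +4·0.0416667° lat → SW at lon 101.333°, lat -33.8333°.
Extended square 0, 5: +0·0.00833333° lon, +5·0.00416667° lat → SW at lon 101.333°, lat -33.8125°.
Cell spans 0.00833333° lon × 0.00416667° lat. Centre is SW corner plus half of each.
latitude -33.81042, longitude 101.33750.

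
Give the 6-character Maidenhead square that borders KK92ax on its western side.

KK82xx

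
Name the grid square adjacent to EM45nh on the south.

EM45ng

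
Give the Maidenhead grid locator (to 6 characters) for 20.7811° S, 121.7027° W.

Offset from 180°W / 90°S: lon 58.2973°, lat 69.2189°.
Field: lon ⌊58.2973/20⌋ = 2 → C; lat ⌊69.2189/10⌋ = 6 → G.
Square: lon ⌊18.2973/2⌋ = 9; lat ⌊9.2189/1⌋ = 9.
Subsquare: lon ⌊0.2973/0.0833333⌋ = 3 → d; lat ⌊0.2189/0.0416667⌋ = 5 → f.

CG99df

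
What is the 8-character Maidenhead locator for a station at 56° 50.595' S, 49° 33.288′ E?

LD43sd67

Add 180° to longitude and 90° to latitude: 229.55480, 33.15675.
Field: lon ⌊229.55480/20⌋ = 11 → L; lat ⌊33.15675/10⌋ = 3 → D.
Square: lon ⌊9.55480/2⌋ = 4; lat ⌊3.15675/1⌋ = 3.
Subsquare: lon ⌊1.55480/0.0833333⌋ = 18 → s; lat ⌊0.15675/0.0416667⌋ = 3 → d.
Extended square: lon ⌊0.05480/0.00833333⌋ = 6; lat ⌊0.03175/0.00416667⌋ = 7.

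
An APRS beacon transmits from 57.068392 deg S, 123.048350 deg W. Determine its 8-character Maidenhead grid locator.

CD82lw43

Shift to the Maidenhead origin (180°W, 90°S): lon 56.95165, lat 32.93161.
Field: 56.95165/20 → 2 → C, 32.93161/10 → 3 → D; chars CD.
Square: 16.95165/2 → 8, 2.93161/1 → 2; chars 82.
Subsquare: 0.95165/0.0833333 → 11 → l, 0.93161/0.0416667 → 22 → w; chars lw.
Extended square: 0.03498/0.00833333 → 4, 0.01494/0.00416667 → 3; chars 43.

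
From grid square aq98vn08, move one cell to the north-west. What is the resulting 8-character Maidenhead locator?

AQ98un99

Longitude extended square 0; −1 → -1, wraps to 9, carry into subsquare.
Longitude subsquare v = 21; −1 → 20 = u.
Latitude extended square 8; +1 → 9.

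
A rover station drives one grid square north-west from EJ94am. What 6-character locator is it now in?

Longitude subsquare a = 0; −1 → -1, wraps to 23 = x, carry into square.
Longitude square 9; −1 → 8.
Latitude subsquare m = 12; +1 → 13 = n.

EJ84xn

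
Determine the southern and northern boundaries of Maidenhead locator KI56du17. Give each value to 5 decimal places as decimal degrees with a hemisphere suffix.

3.13750° S, 3.13333° S

Field K=10, I=8: +10·20° lon, +8·10° lat → SW at lon 20°, lat -10°.
Square 5, 6: +5·2° lon, +6·1° lat → SW at lon 30°, lat -4°.
Subsquare d=3, u=20: +3·0.0833333° lon, +20·0.0416667° lat → SW at lon 30.25°, lat -3.16667°.
Extended square 1, 7: +1·0.00833333° lon, +7·0.00416667° lat → SW at lon 30.2583°, lat -3.1375°.
Cell spans 0.00833333° lon × 0.00416667° lat.
south 3.13750° S, north 3.13333° S.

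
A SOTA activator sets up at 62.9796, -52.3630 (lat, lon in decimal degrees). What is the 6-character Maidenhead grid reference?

GP32tx

Add 180° to longitude and 90° to latitude: 127.6370, 152.9796.
Field: 127.6370/20 → 6 → G, 152.9796/10 → 15 → P; chars GP.
Square: 7.6370/2 → 3, 2.9796/1 → 2; chars 32.
Subsquare: 1.6370/0.0833333 → 19 → t, 0.9796/0.0416667 → 23 → x; chars tx.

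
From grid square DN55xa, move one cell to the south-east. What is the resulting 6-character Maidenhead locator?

DN64ax

Longitude subsquare x = 23; +1 → 24, wraps to 0 = a, carry into square.
Longitude square 5; +1 → 6.
Latitude subsquare a = 0; −1 → -1, wraps to 23 = x, carry into square.
Latitude square 5; −1 → 4.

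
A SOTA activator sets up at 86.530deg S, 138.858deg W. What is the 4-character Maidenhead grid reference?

Add 180° to longitude and 90° to latitude: 41.14, 3.47.
Field: lon ⌊41.14/20⌋ = 2 → C; lat ⌊3.47/10⌋ = 0 → A.
Square: lon ⌊1.14/2⌋ = 0; lat ⌊3.47/1⌋ = 3.

CA03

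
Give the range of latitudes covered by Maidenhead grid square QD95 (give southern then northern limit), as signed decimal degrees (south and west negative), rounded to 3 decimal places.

-55.000, -54.000

Field Q=16, D=3: +16·20° lon, +3·10° lat → SW at lon 140°, lat -60°.
Square 9, 5: +9·2° lon, +5·1° lat → SW at lon 158°, lat -55°.
Cell spans 2° lon × 1° lat.
south -55.000, north -54.000.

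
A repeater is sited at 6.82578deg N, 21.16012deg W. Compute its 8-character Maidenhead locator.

HJ96kt08

Shift to the Maidenhead origin (180°W, 90°S): lon 158.83988, lat 96.82578.
Field (20°×10°, letters A–R): lon ⌊158.83988/20⌋ = 7 → H; lat ⌊96.82578/10⌋ = 9 → J.
Square (2°×1°, digits 0–9): lon ⌊18.83988/2⌋ = 9; lat ⌊6.82578/1⌋ = 6.
Subsquare (5′×2.5′, letters a–x): lon ⌊0.83988/0.0833333⌋ = 10 → k; lat ⌊0.82578/0.0416667⌋ = 19 → t.
Extended square (30″×15″, digits 0–9): lon ⌊0.00655/0.00833333⌋ = 0; lat ⌊0.03411/0.00416667⌋ = 8.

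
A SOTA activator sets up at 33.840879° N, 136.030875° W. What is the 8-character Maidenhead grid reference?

CM13xu61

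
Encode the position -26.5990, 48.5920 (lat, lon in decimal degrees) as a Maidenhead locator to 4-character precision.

Offset from 180°W / 90°S: lon 228.59°, lat 63.40°.
Field (20°×10°, letters A–R): lon ⌊228.59/20⌋ = 11 → L; lat ⌊63.40/10⌋ = 6 → G.
Square (2°×1°, digits 0–9): lon ⌊8.59/2⌋ = 4; lat ⌊3.40/1⌋ = 3.

LG43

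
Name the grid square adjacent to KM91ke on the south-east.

KM91ld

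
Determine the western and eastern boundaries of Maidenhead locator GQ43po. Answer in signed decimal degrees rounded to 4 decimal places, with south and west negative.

Field G=6, Q=16: +6·20° lon, +16·10° lat → SW at lon -60°, lat 70°.
Square 4, 3: +4·2° lon, +3·1° lat → SW at lon -52°, lat 73°.
Subsquare p=15, o=14: +15·0.0833333° lon, +14·0.0416667° lat → SW at lon -50.75°, lat 73.5833°.
Cell spans 0.0833333° lon × 0.0416667° lat.
west -50.7500, east -50.6667.

-50.7500, -50.6667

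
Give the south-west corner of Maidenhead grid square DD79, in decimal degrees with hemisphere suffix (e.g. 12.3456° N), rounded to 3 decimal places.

Field D=3, D=3: +3·20° lon, +3·10° lat → SW at lon -120°, lat -60°.
Square 7, 9: +7·2° lon, +9·1° lat → SW at lon -106°, lat -51°.
latitude 51.000° S, longitude 106.000° W.

51.000° S, 106.000° W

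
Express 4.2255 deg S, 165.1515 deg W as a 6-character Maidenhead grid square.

Offset from 180°W / 90°S: lon 14.8485°, lat 85.7745°.
Field: lon ⌊14.8485/20⌋ = 0 → A; lat ⌊85.7745/10⌋ = 8 → I.
Square: lon ⌊14.8485/2⌋ = 7; lat ⌊5.7745/1⌋ = 5.
Subsquare: lon ⌊0.8485/0.0833333⌋ = 10 → k; lat ⌊0.7745/0.0416667⌋ = 18 → s.

AI75ks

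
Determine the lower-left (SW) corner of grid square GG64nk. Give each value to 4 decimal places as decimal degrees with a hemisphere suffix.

Field G=6, G=6: +6·20° lon, +6·10° lat → SW at lon -60°, lat -30°.
Square 6, 4: +6·2° lon, +4·1° lat → SW at lon -48°, lat -26°.
Subsquare n=13, k=10: +13·0.0833333° lon, +10·0.0416667° lat → SW at lon -46.9167°, lat -25.5833°.
latitude 25.5833° S, longitude 46.9167° W.

25.5833° S, 46.9167° W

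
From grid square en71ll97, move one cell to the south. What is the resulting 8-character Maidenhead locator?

Latitude extended square 7; −1 → 6.
The longitude characters are unchanged.

EN71ll96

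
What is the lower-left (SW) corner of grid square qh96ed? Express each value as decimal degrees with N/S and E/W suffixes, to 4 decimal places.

Field Q=16, H=7: +16·20° lon, +7·10° lat → SW at lon 140°, lat -20°.
Square 9, 6: +9·2° lon, +6·1° lat → SW at lon 158°, lat -14°.
Subsquare e=4, d=3: +4·0.0833333° lon, +3·0.0416667° lat → SW at lon 158.333°, lat -13.875°.
latitude 13.8750° S, longitude 158.3333° E.

13.8750° S, 158.3333° E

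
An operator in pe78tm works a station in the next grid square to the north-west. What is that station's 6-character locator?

Longitude subsquare t = 19; −1 → 18 = s.
Latitude subsquare m = 12; +1 → 13 = n.

PE78sn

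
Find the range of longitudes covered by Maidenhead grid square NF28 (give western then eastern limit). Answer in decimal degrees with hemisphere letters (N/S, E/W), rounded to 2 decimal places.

Field N=13, F=5: +13·20° lon, +5·10° lat → SW at lon 80°, lat -40°.
Square 2, 8: +2·2° lon, +8·1° lat → SW at lon 84°, lat -32°.
Cell spans 2° lon × 1° lat.
west 84.00° E, east 86.00° E.

84.00° E, 86.00° E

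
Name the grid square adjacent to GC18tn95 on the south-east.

Longitude extended square 9; +1 → 10, wraps to 0, carry into subsquare.
Longitude subsquare t = 19; +1 → 20 = u.
Latitude extended square 5; −1 → 4.

GC18un04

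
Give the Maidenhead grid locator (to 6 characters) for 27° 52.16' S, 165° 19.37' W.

AG72id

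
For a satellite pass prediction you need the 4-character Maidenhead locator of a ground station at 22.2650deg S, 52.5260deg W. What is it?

Add 180° to longitude and 90° to latitude: 127.47, 67.73.
Field: 127.47/20 → 6 → G, 67.73/10 → 6 → G; chars GG.
Square: 7.47/2 → 3, 7.73/1 → 7; chars 37.

GG37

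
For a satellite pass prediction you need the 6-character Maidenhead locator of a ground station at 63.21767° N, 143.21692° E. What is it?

QP13of

Shift to the Maidenhead origin (180°W, 90°S): lon 323.2169, lat 153.2177.
Field: lon ⌊323.2169/20⌋ = 16 → Q; lat ⌊153.2177/10⌋ = 15 → P.
Square: lon ⌊3.2169/2⌋ = 1; lat ⌊3.2177/1⌋ = 3.
Subsquare: lon ⌊1.2169/0.0833333⌋ = 14 → o; lat ⌊0.2177/0.0416667⌋ = 5 → f.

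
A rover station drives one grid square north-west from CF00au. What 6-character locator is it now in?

BF90xv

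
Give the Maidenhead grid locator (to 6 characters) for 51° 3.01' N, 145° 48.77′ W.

BO71cb

Shift to the Maidenhead origin (180°W, 90°S): lon 34.1872, lat 141.0502.
Field (20°×10°, letters A–R): 34.1872/20 → 1 → B, 141.0502/10 → 14 → O; chars BO.
Square (2°×1°, digits 0–9): 14.1872/2 → 7, 1.0502/1 → 1; chars 71.
Subsquare (5′×2.5′, letters a–x): 0.1872/0.0833333 → 2 → c, 0.0502/0.0416667 → 1 → b; chars cb.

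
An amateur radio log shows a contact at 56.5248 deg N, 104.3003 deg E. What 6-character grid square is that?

OO26dm

Offset from 180°W / 90°S: lon 284.3003°, lat 146.5248°.
Field: 284.3003/20 → 14 → O, 146.5248/10 → 14 → O; chars OO.
Square: 4.3003/2 → 2, 6.5248/1 → 6; chars 26.
Subsquare: 0.3003/0.0833333 → 3 → d, 0.5248/0.0416667 → 12 → m; chars dm.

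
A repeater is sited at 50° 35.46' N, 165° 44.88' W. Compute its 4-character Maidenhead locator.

Add 180° to longitude and 90° to latitude: 14.25, 140.59.
Field: 14.25/20 → 0 → A, 140.59/10 → 14 → O; chars AO.
Square: 14.25/2 → 7, 0.59/1 → 0; chars 70.

AO70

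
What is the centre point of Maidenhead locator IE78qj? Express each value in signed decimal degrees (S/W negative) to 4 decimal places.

-41.6042, -4.6250

Field I=8, E=4: +8·20° lon, +4·10° lat → SW at lon -20°, lat -50°.
Square 7, 8: +7·2° lon, +8·1° lat → SW at lon -6°, lat -42°.
Subsquare q=16, j=9: +16·0.0833333° lon, +9·0.0416667° lat → SW at lon -4.66667°, lat -41.625°.
Cell spans 0.0833333° lon × 0.0416667° lat. Centre is SW corner plus half of each.
latitude -41.6042, longitude -4.6250.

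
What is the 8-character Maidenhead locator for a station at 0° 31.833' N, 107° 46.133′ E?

Shift to the Maidenhead origin (180°W, 90°S): lon 287.76888, lat 90.53055.
Field (20°×10°, letters A–R): lon ⌊287.76888/20⌋ = 14 → O; lat ⌊90.53055/10⌋ = 9 → J.
Square (2°×1°, digits 0–9): lon ⌊7.76888/2⌋ = 3; lat ⌊0.53055/1⌋ = 0.
Subsquare (5′×2.5′, letters a–x): lon ⌊1.76888/0.0833333⌋ = 21 → v; lat ⌊0.53055/0.0416667⌋ = 12 → m.
Extended square (30″×15″, digits 0–9): lon ⌊0.01888/0.00833333⌋ = 2; lat ⌊0.03055/0.00416667⌋ = 7.

OJ30vm27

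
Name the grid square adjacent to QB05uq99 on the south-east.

Longitude extended square 9; +1 → 10, wraps to 0, carry into subsquare.
Longitude subsquare u = 20; +1 → 21 = v.
Latitude extended square 9; −1 → 8.

QB05vq08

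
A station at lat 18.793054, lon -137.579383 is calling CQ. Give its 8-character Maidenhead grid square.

CK18ft00

Offset from 180°W / 90°S: lon 42.42062°, lat 108.79305°.
Field: lon ⌊42.42062/20⌋ = 2 → C; lat ⌊108.79305/10⌋ = 10 → K.
Square: lon ⌊2.42062/2⌋ = 1; lat ⌊8.79305/1⌋ = 8.
Subsquare: lon ⌊0.42062/0.0833333⌋ = 5 → f; lat ⌊0.79305/0.0416667⌋ = 19 → t.
Extended square: lon ⌊0.00395/0.00833333⌋ = 0; lat ⌊0.00139/0.00416667⌋ = 0.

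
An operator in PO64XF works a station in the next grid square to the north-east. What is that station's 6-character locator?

Longitude subsquare x = 23; +1 → 24, wraps to 0 = a, carry into square.
Longitude square 6; +1 → 7.
Latitude subsquare f = 5; +1 → 6 = g.

PO74ag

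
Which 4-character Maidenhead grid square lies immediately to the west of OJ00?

Longitude square 0; −1 → -1, wraps to 9, carry into field.
Longitude field O = 14; −1 → 13 = N.
The latitude characters are unchanged.

NJ90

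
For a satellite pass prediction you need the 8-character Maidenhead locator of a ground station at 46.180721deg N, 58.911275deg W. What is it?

GN06ne03

Shift to the Maidenhead origin (180°W, 90°S): lon 121.08872, lat 136.18072.
Field: lon ⌊121.08872/20⌋ = 6 → G; lat ⌊136.18072/10⌋ = 13 → N.
Square: lon ⌊1.08872/2⌋ = 0; lat ⌊6.18072/1⌋ = 6.
Subsquare: lon ⌊1.08872/0.0833333⌋ = 13 → n; lat ⌊0.18072/0.0416667⌋ = 4 → e.
Extended square: lon ⌊0.00539/0.00833333⌋ = 0; lat ⌊0.01405/0.00416667⌋ = 3.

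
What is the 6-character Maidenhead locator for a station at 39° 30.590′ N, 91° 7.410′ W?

EM49km

Add 180° to longitude and 90° to latitude: 88.8765, 129.5098.
Field: lon ⌊88.8765/20⌋ = 4 → E; lat ⌊129.5098/10⌋ = 12 → M.
Square: lon ⌊8.8765/2⌋ = 4; lat ⌊9.5098/1⌋ = 9.
Subsquare: lon ⌊0.8765/0.0833333⌋ = 10 → k; lat ⌊0.5098/0.0416667⌋ = 12 → m.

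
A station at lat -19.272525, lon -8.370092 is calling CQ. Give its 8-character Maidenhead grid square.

IH50tr54

Shift to the Maidenhead origin (180°W, 90°S): lon 171.62991, lat 70.72747.
Field (20°×10°, letters A–R): 171.62991/20 → 8 → I, 70.72747/10 → 7 → H; chars IH.
Square (2°×1°, digits 0–9): 11.62991/2 → 5, 0.72747/1 → 0; chars 50.
Subsquare (5′×2.5′, letters a–x): 1.62991/0.0833333 → 19 → t, 0.72747/0.0416667 → 17 → r; chars tr.
Extended square (30″×15″, digits 0–9): 0.04657/0.00833333 → 5, 0.01914/0.00416667 → 4; chars 54.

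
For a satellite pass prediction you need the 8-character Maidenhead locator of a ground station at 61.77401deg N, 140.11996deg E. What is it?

Shift to the Maidenhead origin (180°W, 90°S): lon 320.11996, lat 151.77401.
Field: 320.11996/20 → 16 → Q, 151.77401/10 → 15 → P; chars QP.
Square: 0.11996/2 → 0, 1.77401/1 → 1; chars 01.
Subsquare: 0.11996/0.0833333 → 1 → b, 0.77401/0.0416667 → 18 → s; chars bs.
Extended square: 0.03663/0.00833333 → 4, 0.02401/0.00416667 → 5; chars 45.

QP01bs45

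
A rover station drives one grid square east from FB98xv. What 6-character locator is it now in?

GB08av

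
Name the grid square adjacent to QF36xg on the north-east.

Longitude subsquare x = 23; +1 → 24, wraps to 0 = a, carry into square.
Longitude square 3; +1 → 4.
Latitude subsquare g = 6; +1 → 7 = h.

QF46ah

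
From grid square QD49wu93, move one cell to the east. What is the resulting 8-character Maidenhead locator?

Longitude extended square 9; +1 → 10, wraps to 0, carry into subsquare.
Longitude subsquare w = 22; +1 → 23 = x.
The latitude characters are unchanged.

QD49xu03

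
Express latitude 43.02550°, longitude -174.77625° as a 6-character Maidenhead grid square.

AN23oa

Shift to the Maidenhead origin (180°W, 90°S): lon 5.2237, lat 133.0255.
Field: lon ⌊5.2237/20⌋ = 0 → A; lat ⌊133.0255/10⌋ = 13 → N.
Square: lon ⌊5.2237/2⌋ = 2; lat ⌊3.0255/1⌋ = 3.
Subsquare: lon ⌊1.2237/0.0833333⌋ = 14 → o; lat ⌊0.0255/0.0416667⌋ = 0 → a.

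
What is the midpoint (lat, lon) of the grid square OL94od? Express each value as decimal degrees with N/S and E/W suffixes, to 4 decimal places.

24.1458° N, 119.2083° E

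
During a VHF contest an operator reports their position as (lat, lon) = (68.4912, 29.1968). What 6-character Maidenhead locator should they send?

KP48ol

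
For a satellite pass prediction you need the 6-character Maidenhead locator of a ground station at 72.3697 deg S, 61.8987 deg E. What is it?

Offset from 180°W / 90°S: lon 241.8987°, lat 17.6303°.
Field: lon ⌊241.8987/20⌋ = 12 → M; lat ⌊17.6303/10⌋ = 1 → B.
Square: lon ⌊1.8987/2⌋ = 0; lat ⌊7.6303/1⌋ = 7.
Subsquare: lon ⌊1.8987/0.0833333⌋ = 22 → w; lat ⌊0.6303/0.0416667⌋ = 15 → p.

MB07wp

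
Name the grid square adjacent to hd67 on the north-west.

Longitude square 6; −1 → 5.
Latitude square 7; +1 → 8.

HD58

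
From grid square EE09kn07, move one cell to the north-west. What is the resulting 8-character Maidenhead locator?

EE09jn98

Longitude extended square 0; −1 → -1, wraps to 9, carry into subsquare.
Longitude subsquare k = 10; −1 → 9 = j.
Latitude extended square 7; +1 → 8.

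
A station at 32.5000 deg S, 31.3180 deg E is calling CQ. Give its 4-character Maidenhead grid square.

Add 180° to longitude and 90° to latitude: 211.32, 57.50.
Field: lon ⌊211.32/20⌋ = 10 → K; lat ⌊57.50/10⌋ = 5 → F.
Square: lon ⌊11.32/2⌋ = 5; lat ⌊7.50/1⌋ = 7.

KF57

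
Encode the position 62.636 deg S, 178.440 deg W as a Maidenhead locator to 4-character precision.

AC07

Add 180° to longitude and 90° to latitude: 1.56, 27.36.
Field: 1.56/20 → 0 → A, 27.36/10 → 2 → C; chars AC.
Square: 1.56/2 → 0, 7.36/1 → 7; chars 07.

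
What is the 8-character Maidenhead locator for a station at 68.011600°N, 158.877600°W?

BP08na42

Add 180° to longitude and 90° to latitude: 21.12240, 158.01160.
Field: lon ⌊21.12240/20⌋ = 1 → B; lat ⌊158.01160/10⌋ = 15 → P.
Square: lon ⌊1.12240/2⌋ = 0; lat ⌊8.01160/1⌋ = 8.
Subsquare: lon ⌊1.12240/0.0833333⌋ = 13 → n; lat ⌊0.01160/0.0416667⌋ = 0 → a.
Extended square: lon ⌊0.03907/0.00833333⌋ = 4; lat ⌊0.01160/0.00416667⌋ = 2.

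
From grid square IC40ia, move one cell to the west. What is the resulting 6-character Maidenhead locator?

IC40ha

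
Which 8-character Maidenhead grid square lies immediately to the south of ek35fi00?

EK35fh09

Latitude extended square 0; −1 → -1, wraps to 9, carry into subsquare.
Latitude subsquare i = 8; −1 → 7 = h.
The longitude characters are unchanged.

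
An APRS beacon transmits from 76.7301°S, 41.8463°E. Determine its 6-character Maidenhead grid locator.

LB03wg

Offset from 180°W / 90°S: lon 221.8463°, lat 13.2699°.
Field (20°×10°, letters A–R): lon ⌊221.8463/20⌋ = 11 → L; lat ⌊13.2699/10⌋ = 1 → B.
Square (2°×1°, digits 0–9): lon ⌊1.8463/2⌋ = 0; lat ⌊3.2699/1⌋ = 3.
Subsquare (5′×2.5′, letters a–x): lon ⌊1.8463/0.0833333⌋ = 22 → w; lat ⌊0.2699/0.0416667⌋ = 6 → g.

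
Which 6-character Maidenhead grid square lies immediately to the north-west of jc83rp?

JC83qq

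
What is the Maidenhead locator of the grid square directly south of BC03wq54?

BC03wq53

Latitude extended square 4; −1 → 3.
The longitude characters are unchanged.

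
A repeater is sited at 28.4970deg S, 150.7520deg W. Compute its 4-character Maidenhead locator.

Add 180° to longitude and 90° to latitude: 29.25, 61.50.
Field: lon ⌊29.25/20⌋ = 1 → B; lat ⌊61.50/10⌋ = 6 → G.
Square: lon ⌊9.25/2⌋ = 4; lat ⌊1.50/1⌋ = 1.

BG41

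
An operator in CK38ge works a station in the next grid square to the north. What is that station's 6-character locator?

CK38gf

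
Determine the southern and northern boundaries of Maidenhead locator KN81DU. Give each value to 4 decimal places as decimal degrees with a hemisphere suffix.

Field K=10, N=13: +10·20° lon, +13·10° lat → SW at lon 20°, lat 40°.
Square 8, 1: +8·2° lon, +1·1° lat → SW at lon 36°, lat 41°.
Subsquare d=3, u=20: +3·0.0833333° lon, +20·0.0416667° lat → SW at lon 36.25°, lat 41.8333°.
Cell spans 0.0833333° lon × 0.0416667° lat.
south 41.8333° N, north 41.8750° N.

41.8333° N, 41.8750° N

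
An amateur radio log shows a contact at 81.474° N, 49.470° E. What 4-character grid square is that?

Shift to the Maidenhead origin (180°W, 90°S): lon 229.47, lat 171.47.
Field: 229.47/20 → 11 → L, 171.47/10 → 17 → R; chars LR.
Square: 9.47/2 → 4, 1.47/1 → 1; chars 41.

LR41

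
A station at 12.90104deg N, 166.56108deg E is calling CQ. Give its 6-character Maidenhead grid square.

Offset from 180°W / 90°S: lon 346.5611°, lat 102.9010°.
Field: lon ⌊346.5611/20⌋ = 17 → R; lat ⌊102.9010/10⌋ = 10 → K.
Square: lon ⌊6.5611/2⌋ = 3; lat ⌊2.9010/1⌋ = 2.
Subsquare: lon ⌊0.5611/0.0833333⌋ = 6 → g; lat ⌊0.9010/0.0416667⌋ = 21 → v.

RK32gv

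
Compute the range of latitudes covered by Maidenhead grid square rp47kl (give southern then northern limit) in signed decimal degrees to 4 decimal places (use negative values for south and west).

67.4583, 67.5000

Field R=17, P=15: +17·20° lon, +15·10° lat → SW at lon 160°, lat 60°.
Square 4, 7: +4·2° lon, +7·1° lat → SW at lon 168°, lat 67°.
Subsquare k=10, l=11: +10·0.0833333° lon, +11·0.0416667° lat → SW at lon 168.833°, lat 67.4583°.
Cell spans 0.0833333° lon × 0.0416667° lat.
south 67.4583, north 67.5000.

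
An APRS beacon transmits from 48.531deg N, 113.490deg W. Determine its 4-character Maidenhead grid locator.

Shift to the Maidenhead origin (180°W, 90°S): lon 66.51, lat 138.53.
Field (20°×10°, letters A–R): lon ⌊66.51/20⌋ = 3 → D; lat ⌊138.53/10⌋ = 13 → N.
Square (2°×1°, digits 0–9): lon ⌊6.51/2⌋ = 3; lat ⌊8.53/1⌋ = 8.

DN38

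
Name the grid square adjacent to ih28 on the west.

IH18

Longitude square 2; −1 → 1.
The latitude characters are unchanged.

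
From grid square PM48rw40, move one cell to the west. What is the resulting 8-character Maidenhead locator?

Longitude extended square 4; −1 → 3.
The latitude characters are unchanged.

PM48rw30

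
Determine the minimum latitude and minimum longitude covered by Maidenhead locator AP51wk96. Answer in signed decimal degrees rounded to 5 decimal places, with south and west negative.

61.44167, -168.09167

Field A=0, P=15: +0·20° lon, +15·10° lat → SW at lon -180°, lat 60°.
Square 5, 1: +5·2° lon, +1·1° lat → SW at lon -170°, lat 61°.
Subsquare w=22, k=10: +22·0.0833333° lon, +10·0.0416667° lat → SW at lon -168.167°, lat 61.4167°.
Extended square 9, 6: +9·0.00833333° lon, +6·0.00416667° lat → SW at lon -168.092°, lat 61.4417°.
latitude 61.44167, longitude -168.09167.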